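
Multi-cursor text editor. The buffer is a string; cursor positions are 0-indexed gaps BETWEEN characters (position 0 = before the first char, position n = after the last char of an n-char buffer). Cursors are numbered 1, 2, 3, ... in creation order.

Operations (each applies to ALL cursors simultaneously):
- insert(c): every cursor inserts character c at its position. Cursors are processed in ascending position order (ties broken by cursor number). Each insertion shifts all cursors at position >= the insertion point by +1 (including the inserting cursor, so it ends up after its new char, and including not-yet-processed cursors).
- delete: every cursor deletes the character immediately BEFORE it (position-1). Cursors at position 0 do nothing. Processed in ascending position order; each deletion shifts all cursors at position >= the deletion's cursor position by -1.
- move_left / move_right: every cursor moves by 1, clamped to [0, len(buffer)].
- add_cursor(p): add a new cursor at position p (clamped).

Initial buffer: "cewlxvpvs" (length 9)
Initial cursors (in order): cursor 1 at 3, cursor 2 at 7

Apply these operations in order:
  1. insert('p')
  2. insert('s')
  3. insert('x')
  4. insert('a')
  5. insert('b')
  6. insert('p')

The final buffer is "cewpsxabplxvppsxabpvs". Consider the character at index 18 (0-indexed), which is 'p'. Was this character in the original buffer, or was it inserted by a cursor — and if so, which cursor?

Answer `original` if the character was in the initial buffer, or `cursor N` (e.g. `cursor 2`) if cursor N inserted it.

Answer: cursor 2

Derivation:
After op 1 (insert('p')): buffer="cewplxvppvs" (len 11), cursors c1@4 c2@9, authorship ...1....2..
After op 2 (insert('s')): buffer="cewpslxvppsvs" (len 13), cursors c1@5 c2@11, authorship ...11....22..
After op 3 (insert('x')): buffer="cewpsxlxvppsxvs" (len 15), cursors c1@6 c2@13, authorship ...111....222..
After op 4 (insert('a')): buffer="cewpsxalxvppsxavs" (len 17), cursors c1@7 c2@15, authorship ...1111....2222..
After op 5 (insert('b')): buffer="cewpsxablxvppsxabvs" (len 19), cursors c1@8 c2@17, authorship ...11111....22222..
After op 6 (insert('p')): buffer="cewpsxabplxvppsxabpvs" (len 21), cursors c1@9 c2@19, authorship ...111111....222222..
Authorship (.=original, N=cursor N): . . . 1 1 1 1 1 1 . . . . 2 2 2 2 2 2 . .
Index 18: author = 2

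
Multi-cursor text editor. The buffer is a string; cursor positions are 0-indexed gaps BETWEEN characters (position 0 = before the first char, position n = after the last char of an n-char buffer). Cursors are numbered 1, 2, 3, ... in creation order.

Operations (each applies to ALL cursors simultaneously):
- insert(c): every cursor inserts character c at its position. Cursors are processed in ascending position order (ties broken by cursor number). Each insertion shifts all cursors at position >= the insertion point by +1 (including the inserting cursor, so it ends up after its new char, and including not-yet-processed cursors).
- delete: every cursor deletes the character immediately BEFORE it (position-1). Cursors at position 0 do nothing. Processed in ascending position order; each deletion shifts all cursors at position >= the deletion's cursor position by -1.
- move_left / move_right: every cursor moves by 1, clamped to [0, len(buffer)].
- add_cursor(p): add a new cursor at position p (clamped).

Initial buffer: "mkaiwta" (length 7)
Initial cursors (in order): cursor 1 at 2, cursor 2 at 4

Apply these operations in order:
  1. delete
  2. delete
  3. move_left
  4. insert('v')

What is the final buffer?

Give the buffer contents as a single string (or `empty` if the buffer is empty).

After op 1 (delete): buffer="mawta" (len 5), cursors c1@1 c2@2, authorship .....
After op 2 (delete): buffer="wta" (len 3), cursors c1@0 c2@0, authorship ...
After op 3 (move_left): buffer="wta" (len 3), cursors c1@0 c2@0, authorship ...
After op 4 (insert('v')): buffer="vvwta" (len 5), cursors c1@2 c2@2, authorship 12...

Answer: vvwta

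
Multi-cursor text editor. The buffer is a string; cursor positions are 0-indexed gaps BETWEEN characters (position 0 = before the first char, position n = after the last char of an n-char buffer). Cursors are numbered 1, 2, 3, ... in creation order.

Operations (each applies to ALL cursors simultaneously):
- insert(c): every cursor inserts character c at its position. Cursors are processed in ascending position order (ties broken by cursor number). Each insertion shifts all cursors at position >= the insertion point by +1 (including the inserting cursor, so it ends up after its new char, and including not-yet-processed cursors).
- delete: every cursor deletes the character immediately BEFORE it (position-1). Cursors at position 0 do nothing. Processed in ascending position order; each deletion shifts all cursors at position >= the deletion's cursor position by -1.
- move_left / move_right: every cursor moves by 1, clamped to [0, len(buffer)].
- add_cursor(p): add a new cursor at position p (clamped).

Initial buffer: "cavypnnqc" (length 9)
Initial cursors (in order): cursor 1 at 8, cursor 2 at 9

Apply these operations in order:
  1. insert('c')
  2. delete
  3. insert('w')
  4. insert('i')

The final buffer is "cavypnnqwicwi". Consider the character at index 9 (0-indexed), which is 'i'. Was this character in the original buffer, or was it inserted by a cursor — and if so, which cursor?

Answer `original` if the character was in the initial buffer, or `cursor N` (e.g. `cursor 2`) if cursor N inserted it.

Answer: cursor 1

Derivation:
After op 1 (insert('c')): buffer="cavypnnqccc" (len 11), cursors c1@9 c2@11, authorship ........1.2
After op 2 (delete): buffer="cavypnnqc" (len 9), cursors c1@8 c2@9, authorship .........
After op 3 (insert('w')): buffer="cavypnnqwcw" (len 11), cursors c1@9 c2@11, authorship ........1.2
After op 4 (insert('i')): buffer="cavypnnqwicwi" (len 13), cursors c1@10 c2@13, authorship ........11.22
Authorship (.=original, N=cursor N): . . . . . . . . 1 1 . 2 2
Index 9: author = 1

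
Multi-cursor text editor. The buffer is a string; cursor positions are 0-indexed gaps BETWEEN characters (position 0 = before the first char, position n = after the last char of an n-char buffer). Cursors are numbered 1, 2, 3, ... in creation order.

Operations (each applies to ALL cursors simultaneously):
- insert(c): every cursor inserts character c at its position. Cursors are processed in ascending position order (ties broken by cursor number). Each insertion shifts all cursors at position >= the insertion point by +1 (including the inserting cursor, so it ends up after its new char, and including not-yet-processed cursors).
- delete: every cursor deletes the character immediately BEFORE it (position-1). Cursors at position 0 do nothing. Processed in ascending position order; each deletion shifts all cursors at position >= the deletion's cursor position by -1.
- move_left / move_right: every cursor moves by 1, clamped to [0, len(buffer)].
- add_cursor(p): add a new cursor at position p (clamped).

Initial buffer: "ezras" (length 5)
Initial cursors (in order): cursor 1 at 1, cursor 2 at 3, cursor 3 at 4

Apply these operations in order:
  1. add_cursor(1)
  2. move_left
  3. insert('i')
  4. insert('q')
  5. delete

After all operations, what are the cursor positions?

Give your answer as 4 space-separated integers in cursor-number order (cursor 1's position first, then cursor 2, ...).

After op 1 (add_cursor(1)): buffer="ezras" (len 5), cursors c1@1 c4@1 c2@3 c3@4, authorship .....
After op 2 (move_left): buffer="ezras" (len 5), cursors c1@0 c4@0 c2@2 c3@3, authorship .....
After op 3 (insert('i')): buffer="iiezirias" (len 9), cursors c1@2 c4@2 c2@5 c3@7, authorship 14..2.3..
After op 4 (insert('q')): buffer="iiqqeziqriqas" (len 13), cursors c1@4 c4@4 c2@8 c3@11, authorship 1414..22.33..
After op 5 (delete): buffer="iiezirias" (len 9), cursors c1@2 c4@2 c2@5 c3@7, authorship 14..2.3..

Answer: 2 5 7 2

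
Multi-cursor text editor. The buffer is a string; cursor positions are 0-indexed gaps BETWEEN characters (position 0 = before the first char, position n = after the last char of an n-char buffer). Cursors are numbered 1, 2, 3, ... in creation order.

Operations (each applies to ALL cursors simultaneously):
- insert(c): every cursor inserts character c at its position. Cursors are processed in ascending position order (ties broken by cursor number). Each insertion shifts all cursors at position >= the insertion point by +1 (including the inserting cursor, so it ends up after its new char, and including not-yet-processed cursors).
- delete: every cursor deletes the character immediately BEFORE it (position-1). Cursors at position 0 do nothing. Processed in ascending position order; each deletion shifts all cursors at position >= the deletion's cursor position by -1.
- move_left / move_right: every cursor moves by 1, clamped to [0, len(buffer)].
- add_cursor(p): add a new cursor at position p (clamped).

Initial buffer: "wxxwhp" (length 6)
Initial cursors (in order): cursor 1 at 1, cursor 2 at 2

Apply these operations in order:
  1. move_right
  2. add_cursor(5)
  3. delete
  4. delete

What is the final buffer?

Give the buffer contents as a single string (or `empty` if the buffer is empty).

Answer: p

Derivation:
After op 1 (move_right): buffer="wxxwhp" (len 6), cursors c1@2 c2@3, authorship ......
After op 2 (add_cursor(5)): buffer="wxxwhp" (len 6), cursors c1@2 c2@3 c3@5, authorship ......
After op 3 (delete): buffer="wwp" (len 3), cursors c1@1 c2@1 c3@2, authorship ...
After op 4 (delete): buffer="p" (len 1), cursors c1@0 c2@0 c3@0, authorship .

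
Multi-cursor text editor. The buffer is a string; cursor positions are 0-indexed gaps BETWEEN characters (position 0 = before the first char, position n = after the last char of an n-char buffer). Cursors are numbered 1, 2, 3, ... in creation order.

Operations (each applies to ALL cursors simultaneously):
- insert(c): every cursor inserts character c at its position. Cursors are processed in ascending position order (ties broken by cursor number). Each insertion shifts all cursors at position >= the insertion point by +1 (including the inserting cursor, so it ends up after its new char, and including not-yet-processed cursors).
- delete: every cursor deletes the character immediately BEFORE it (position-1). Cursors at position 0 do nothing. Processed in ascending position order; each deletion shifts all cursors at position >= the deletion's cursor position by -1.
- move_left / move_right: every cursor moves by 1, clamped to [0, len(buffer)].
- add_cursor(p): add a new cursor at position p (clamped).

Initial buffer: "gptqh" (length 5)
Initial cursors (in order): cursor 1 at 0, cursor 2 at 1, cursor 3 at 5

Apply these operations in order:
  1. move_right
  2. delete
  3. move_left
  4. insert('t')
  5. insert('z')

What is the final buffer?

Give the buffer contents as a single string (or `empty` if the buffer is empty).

After op 1 (move_right): buffer="gptqh" (len 5), cursors c1@1 c2@2 c3@5, authorship .....
After op 2 (delete): buffer="tq" (len 2), cursors c1@0 c2@0 c3@2, authorship ..
After op 3 (move_left): buffer="tq" (len 2), cursors c1@0 c2@0 c3@1, authorship ..
After op 4 (insert('t')): buffer="ttttq" (len 5), cursors c1@2 c2@2 c3@4, authorship 12.3.
After op 5 (insert('z')): buffer="ttzzttzq" (len 8), cursors c1@4 c2@4 c3@7, authorship 1212.33.

Answer: ttzzttzq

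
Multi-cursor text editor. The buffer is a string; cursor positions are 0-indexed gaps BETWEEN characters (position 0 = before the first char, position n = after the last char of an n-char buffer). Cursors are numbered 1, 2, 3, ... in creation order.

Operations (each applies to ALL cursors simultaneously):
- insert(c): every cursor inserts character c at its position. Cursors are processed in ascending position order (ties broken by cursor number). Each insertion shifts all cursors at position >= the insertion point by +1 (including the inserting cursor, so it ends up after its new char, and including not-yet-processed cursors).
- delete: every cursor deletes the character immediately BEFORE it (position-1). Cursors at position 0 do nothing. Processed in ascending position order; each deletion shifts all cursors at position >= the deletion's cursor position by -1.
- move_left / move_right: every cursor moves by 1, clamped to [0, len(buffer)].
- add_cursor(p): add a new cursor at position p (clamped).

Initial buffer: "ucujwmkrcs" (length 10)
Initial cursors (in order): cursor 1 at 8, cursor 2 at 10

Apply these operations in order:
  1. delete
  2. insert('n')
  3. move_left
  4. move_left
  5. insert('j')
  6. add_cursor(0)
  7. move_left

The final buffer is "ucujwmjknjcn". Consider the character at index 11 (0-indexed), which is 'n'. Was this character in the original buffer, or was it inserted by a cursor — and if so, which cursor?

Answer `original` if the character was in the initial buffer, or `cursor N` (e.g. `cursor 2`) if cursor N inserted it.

Answer: cursor 2

Derivation:
After op 1 (delete): buffer="ucujwmkc" (len 8), cursors c1@7 c2@8, authorship ........
After op 2 (insert('n')): buffer="ucujwmkncn" (len 10), cursors c1@8 c2@10, authorship .......1.2
After op 3 (move_left): buffer="ucujwmkncn" (len 10), cursors c1@7 c2@9, authorship .......1.2
After op 4 (move_left): buffer="ucujwmkncn" (len 10), cursors c1@6 c2@8, authorship .......1.2
After op 5 (insert('j')): buffer="ucujwmjknjcn" (len 12), cursors c1@7 c2@10, authorship ......1.12.2
After op 6 (add_cursor(0)): buffer="ucujwmjknjcn" (len 12), cursors c3@0 c1@7 c2@10, authorship ......1.12.2
After op 7 (move_left): buffer="ucujwmjknjcn" (len 12), cursors c3@0 c1@6 c2@9, authorship ......1.12.2
Authorship (.=original, N=cursor N): . . . . . . 1 . 1 2 . 2
Index 11: author = 2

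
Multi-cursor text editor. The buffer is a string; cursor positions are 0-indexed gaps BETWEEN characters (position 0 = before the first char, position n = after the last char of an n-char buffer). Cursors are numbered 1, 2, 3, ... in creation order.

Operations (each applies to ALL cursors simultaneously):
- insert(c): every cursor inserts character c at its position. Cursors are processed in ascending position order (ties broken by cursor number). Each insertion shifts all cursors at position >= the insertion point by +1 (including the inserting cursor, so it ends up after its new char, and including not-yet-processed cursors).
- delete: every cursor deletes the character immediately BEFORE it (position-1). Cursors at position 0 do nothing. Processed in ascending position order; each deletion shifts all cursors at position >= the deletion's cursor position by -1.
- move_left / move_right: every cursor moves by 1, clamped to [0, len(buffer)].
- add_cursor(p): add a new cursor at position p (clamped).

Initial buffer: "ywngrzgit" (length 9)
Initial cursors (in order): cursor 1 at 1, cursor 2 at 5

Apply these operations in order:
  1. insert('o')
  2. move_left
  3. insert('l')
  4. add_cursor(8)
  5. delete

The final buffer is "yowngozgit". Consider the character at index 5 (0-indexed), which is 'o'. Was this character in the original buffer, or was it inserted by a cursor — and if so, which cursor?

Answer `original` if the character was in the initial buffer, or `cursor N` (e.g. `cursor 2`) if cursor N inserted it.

After op 1 (insert('o')): buffer="yowngrozgit" (len 11), cursors c1@2 c2@7, authorship .1....2....
After op 2 (move_left): buffer="yowngrozgit" (len 11), cursors c1@1 c2@6, authorship .1....2....
After op 3 (insert('l')): buffer="ylowngrlozgit" (len 13), cursors c1@2 c2@8, authorship .11....22....
After op 4 (add_cursor(8)): buffer="ylowngrlozgit" (len 13), cursors c1@2 c2@8 c3@8, authorship .11....22....
After op 5 (delete): buffer="yowngozgit" (len 10), cursors c1@1 c2@5 c3@5, authorship .1...2....
Authorship (.=original, N=cursor N): . 1 . . . 2 . . . .
Index 5: author = 2

Answer: cursor 2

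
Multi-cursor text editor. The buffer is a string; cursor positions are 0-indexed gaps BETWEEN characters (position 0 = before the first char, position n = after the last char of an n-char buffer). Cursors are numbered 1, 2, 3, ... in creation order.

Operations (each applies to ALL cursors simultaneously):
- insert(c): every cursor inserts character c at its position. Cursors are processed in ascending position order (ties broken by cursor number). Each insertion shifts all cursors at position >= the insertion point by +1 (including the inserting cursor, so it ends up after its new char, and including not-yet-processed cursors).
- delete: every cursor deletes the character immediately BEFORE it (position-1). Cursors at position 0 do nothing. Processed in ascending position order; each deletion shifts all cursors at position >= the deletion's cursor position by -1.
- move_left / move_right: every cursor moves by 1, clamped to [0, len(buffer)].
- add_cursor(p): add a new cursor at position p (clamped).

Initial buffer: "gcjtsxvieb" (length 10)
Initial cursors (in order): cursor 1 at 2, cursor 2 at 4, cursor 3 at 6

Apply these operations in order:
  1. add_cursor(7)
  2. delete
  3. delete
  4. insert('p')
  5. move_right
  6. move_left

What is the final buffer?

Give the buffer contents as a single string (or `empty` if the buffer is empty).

Answer: ppppieb

Derivation:
After op 1 (add_cursor(7)): buffer="gcjtsxvieb" (len 10), cursors c1@2 c2@4 c3@6 c4@7, authorship ..........
After op 2 (delete): buffer="gjsieb" (len 6), cursors c1@1 c2@2 c3@3 c4@3, authorship ......
After op 3 (delete): buffer="ieb" (len 3), cursors c1@0 c2@0 c3@0 c4@0, authorship ...
After op 4 (insert('p')): buffer="ppppieb" (len 7), cursors c1@4 c2@4 c3@4 c4@4, authorship 1234...
After op 5 (move_right): buffer="ppppieb" (len 7), cursors c1@5 c2@5 c3@5 c4@5, authorship 1234...
After op 6 (move_left): buffer="ppppieb" (len 7), cursors c1@4 c2@4 c3@4 c4@4, authorship 1234...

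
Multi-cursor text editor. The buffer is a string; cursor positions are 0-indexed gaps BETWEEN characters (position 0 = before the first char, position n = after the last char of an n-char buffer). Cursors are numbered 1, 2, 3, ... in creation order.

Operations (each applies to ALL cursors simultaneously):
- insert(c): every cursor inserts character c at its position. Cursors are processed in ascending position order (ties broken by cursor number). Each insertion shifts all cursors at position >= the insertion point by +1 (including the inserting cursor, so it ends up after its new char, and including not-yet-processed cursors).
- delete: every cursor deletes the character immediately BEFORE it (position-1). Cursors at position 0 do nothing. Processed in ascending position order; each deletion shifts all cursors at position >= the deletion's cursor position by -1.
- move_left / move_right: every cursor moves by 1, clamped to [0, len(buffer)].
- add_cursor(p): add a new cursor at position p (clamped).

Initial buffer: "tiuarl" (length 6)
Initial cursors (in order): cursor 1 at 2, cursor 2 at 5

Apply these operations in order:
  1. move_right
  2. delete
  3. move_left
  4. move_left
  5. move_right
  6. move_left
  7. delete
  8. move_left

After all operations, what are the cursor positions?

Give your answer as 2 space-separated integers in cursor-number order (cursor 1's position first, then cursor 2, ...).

Answer: 0 0

Derivation:
After op 1 (move_right): buffer="tiuarl" (len 6), cursors c1@3 c2@6, authorship ......
After op 2 (delete): buffer="tiar" (len 4), cursors c1@2 c2@4, authorship ....
After op 3 (move_left): buffer="tiar" (len 4), cursors c1@1 c2@3, authorship ....
After op 4 (move_left): buffer="tiar" (len 4), cursors c1@0 c2@2, authorship ....
After op 5 (move_right): buffer="tiar" (len 4), cursors c1@1 c2@3, authorship ....
After op 6 (move_left): buffer="tiar" (len 4), cursors c1@0 c2@2, authorship ....
After op 7 (delete): buffer="tar" (len 3), cursors c1@0 c2@1, authorship ...
After op 8 (move_left): buffer="tar" (len 3), cursors c1@0 c2@0, authorship ...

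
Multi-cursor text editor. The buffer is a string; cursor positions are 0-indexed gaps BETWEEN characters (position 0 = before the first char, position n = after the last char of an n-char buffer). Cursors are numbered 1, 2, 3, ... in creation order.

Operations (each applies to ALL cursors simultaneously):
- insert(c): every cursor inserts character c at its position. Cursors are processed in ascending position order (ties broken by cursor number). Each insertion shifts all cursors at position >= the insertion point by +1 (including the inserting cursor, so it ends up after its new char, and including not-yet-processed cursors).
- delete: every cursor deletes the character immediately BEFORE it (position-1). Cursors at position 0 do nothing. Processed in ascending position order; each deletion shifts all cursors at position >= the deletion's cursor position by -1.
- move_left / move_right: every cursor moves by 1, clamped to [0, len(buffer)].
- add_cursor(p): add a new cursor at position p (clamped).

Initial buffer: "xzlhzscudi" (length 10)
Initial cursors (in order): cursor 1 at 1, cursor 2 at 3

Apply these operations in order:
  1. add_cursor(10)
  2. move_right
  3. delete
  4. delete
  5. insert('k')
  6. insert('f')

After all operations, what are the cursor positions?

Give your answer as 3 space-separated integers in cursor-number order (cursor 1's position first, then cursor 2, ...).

Answer: 4 4 10

Derivation:
After op 1 (add_cursor(10)): buffer="xzlhzscudi" (len 10), cursors c1@1 c2@3 c3@10, authorship ..........
After op 2 (move_right): buffer="xzlhzscudi" (len 10), cursors c1@2 c2@4 c3@10, authorship ..........
After op 3 (delete): buffer="xlzscud" (len 7), cursors c1@1 c2@2 c3@7, authorship .......
After op 4 (delete): buffer="zscu" (len 4), cursors c1@0 c2@0 c3@4, authorship ....
After op 5 (insert('k')): buffer="kkzscuk" (len 7), cursors c1@2 c2@2 c3@7, authorship 12....3
After op 6 (insert('f')): buffer="kkffzscukf" (len 10), cursors c1@4 c2@4 c3@10, authorship 1212....33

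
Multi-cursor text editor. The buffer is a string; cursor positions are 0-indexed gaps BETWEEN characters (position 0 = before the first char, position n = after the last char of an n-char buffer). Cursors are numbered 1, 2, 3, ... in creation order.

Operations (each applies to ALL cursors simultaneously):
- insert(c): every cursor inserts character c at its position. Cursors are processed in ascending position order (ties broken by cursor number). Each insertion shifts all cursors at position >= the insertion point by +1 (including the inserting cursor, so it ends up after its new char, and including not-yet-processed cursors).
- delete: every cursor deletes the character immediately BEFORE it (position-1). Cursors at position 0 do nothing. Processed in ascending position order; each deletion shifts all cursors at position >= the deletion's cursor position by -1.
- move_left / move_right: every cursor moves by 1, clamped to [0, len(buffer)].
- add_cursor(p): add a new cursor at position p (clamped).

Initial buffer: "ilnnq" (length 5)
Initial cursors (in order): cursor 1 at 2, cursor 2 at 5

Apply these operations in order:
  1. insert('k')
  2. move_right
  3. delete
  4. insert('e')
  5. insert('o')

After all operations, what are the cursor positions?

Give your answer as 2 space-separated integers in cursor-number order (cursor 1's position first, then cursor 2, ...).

After op 1 (insert('k')): buffer="ilknnqk" (len 7), cursors c1@3 c2@7, authorship ..1...2
After op 2 (move_right): buffer="ilknnqk" (len 7), cursors c1@4 c2@7, authorship ..1...2
After op 3 (delete): buffer="ilknq" (len 5), cursors c1@3 c2@5, authorship ..1..
After op 4 (insert('e')): buffer="ilkenqe" (len 7), cursors c1@4 c2@7, authorship ..11..2
After op 5 (insert('o')): buffer="ilkeonqeo" (len 9), cursors c1@5 c2@9, authorship ..111..22

Answer: 5 9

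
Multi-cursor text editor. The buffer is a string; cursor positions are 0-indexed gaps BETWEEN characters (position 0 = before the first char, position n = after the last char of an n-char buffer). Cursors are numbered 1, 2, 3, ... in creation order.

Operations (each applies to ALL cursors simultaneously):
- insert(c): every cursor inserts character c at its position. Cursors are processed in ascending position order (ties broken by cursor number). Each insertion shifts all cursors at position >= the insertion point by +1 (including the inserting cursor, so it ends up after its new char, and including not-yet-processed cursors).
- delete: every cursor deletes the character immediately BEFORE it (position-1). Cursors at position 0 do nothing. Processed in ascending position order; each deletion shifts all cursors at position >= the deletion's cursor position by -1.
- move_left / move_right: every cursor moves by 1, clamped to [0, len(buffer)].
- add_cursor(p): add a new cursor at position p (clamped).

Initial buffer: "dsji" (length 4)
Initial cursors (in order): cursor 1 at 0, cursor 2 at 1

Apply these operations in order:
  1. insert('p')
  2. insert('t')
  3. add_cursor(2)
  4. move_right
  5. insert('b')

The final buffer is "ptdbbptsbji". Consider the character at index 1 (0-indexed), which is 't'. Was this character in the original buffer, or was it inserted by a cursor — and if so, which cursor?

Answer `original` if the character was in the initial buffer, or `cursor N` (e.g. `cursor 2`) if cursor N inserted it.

Answer: cursor 1

Derivation:
After op 1 (insert('p')): buffer="pdpsji" (len 6), cursors c1@1 c2@3, authorship 1.2...
After op 2 (insert('t')): buffer="ptdptsji" (len 8), cursors c1@2 c2@5, authorship 11.22...
After op 3 (add_cursor(2)): buffer="ptdptsji" (len 8), cursors c1@2 c3@2 c2@5, authorship 11.22...
After op 4 (move_right): buffer="ptdptsji" (len 8), cursors c1@3 c3@3 c2@6, authorship 11.22...
After op 5 (insert('b')): buffer="ptdbbptsbji" (len 11), cursors c1@5 c3@5 c2@9, authorship 11.1322.2..
Authorship (.=original, N=cursor N): 1 1 . 1 3 2 2 . 2 . .
Index 1: author = 1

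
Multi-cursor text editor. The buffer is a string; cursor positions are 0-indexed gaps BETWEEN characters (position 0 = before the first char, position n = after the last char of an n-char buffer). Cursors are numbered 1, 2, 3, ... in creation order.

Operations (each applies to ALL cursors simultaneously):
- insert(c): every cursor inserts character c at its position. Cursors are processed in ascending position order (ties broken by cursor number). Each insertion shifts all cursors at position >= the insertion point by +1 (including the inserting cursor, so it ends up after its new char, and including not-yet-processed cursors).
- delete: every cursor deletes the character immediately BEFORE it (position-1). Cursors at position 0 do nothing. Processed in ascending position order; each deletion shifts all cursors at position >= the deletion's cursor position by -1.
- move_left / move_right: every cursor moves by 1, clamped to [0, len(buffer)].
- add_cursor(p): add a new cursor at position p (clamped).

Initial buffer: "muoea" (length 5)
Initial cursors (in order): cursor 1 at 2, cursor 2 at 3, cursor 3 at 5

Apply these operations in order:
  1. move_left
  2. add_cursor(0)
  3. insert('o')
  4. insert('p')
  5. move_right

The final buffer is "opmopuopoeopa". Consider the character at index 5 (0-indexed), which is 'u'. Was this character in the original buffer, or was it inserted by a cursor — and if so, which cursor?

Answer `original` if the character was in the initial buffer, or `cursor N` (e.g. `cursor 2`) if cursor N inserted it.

Answer: original

Derivation:
After op 1 (move_left): buffer="muoea" (len 5), cursors c1@1 c2@2 c3@4, authorship .....
After op 2 (add_cursor(0)): buffer="muoea" (len 5), cursors c4@0 c1@1 c2@2 c3@4, authorship .....
After op 3 (insert('o')): buffer="omouooeoa" (len 9), cursors c4@1 c1@3 c2@5 c3@8, authorship 4.1.2..3.
After op 4 (insert('p')): buffer="opmopuopoeopa" (len 13), cursors c4@2 c1@5 c2@8 c3@12, authorship 44.11.22..33.
After op 5 (move_right): buffer="opmopuopoeopa" (len 13), cursors c4@3 c1@6 c2@9 c3@13, authorship 44.11.22..33.
Authorship (.=original, N=cursor N): 4 4 . 1 1 . 2 2 . . 3 3 .
Index 5: author = original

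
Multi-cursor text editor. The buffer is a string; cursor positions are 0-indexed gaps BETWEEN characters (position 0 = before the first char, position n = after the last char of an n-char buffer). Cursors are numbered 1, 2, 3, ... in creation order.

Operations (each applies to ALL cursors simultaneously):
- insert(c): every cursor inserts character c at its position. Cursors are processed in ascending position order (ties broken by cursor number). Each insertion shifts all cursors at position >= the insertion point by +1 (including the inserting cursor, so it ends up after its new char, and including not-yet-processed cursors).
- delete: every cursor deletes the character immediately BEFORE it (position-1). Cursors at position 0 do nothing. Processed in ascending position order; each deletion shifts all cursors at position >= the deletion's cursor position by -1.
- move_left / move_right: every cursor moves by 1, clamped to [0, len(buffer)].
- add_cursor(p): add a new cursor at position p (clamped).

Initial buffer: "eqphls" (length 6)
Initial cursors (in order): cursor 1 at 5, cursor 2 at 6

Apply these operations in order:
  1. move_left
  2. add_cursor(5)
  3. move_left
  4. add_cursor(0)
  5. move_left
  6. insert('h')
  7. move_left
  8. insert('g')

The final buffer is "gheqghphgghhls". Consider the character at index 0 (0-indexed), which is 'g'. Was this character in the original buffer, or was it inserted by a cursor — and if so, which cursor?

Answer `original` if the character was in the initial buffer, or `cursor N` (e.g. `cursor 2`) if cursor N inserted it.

Answer: cursor 4

Derivation:
After op 1 (move_left): buffer="eqphls" (len 6), cursors c1@4 c2@5, authorship ......
After op 2 (add_cursor(5)): buffer="eqphls" (len 6), cursors c1@4 c2@5 c3@5, authorship ......
After op 3 (move_left): buffer="eqphls" (len 6), cursors c1@3 c2@4 c3@4, authorship ......
After op 4 (add_cursor(0)): buffer="eqphls" (len 6), cursors c4@0 c1@3 c2@4 c3@4, authorship ......
After op 5 (move_left): buffer="eqphls" (len 6), cursors c4@0 c1@2 c2@3 c3@3, authorship ......
After op 6 (insert('h')): buffer="heqhphhhls" (len 10), cursors c4@1 c1@4 c2@7 c3@7, authorship 4..1.23...
After op 7 (move_left): buffer="heqhphhhls" (len 10), cursors c4@0 c1@3 c2@6 c3@6, authorship 4..1.23...
After op 8 (insert('g')): buffer="gheqghphgghhls" (len 14), cursors c4@1 c1@5 c2@10 c3@10, authorship 44..11.2233...
Authorship (.=original, N=cursor N): 4 4 . . 1 1 . 2 2 3 3 . . .
Index 0: author = 4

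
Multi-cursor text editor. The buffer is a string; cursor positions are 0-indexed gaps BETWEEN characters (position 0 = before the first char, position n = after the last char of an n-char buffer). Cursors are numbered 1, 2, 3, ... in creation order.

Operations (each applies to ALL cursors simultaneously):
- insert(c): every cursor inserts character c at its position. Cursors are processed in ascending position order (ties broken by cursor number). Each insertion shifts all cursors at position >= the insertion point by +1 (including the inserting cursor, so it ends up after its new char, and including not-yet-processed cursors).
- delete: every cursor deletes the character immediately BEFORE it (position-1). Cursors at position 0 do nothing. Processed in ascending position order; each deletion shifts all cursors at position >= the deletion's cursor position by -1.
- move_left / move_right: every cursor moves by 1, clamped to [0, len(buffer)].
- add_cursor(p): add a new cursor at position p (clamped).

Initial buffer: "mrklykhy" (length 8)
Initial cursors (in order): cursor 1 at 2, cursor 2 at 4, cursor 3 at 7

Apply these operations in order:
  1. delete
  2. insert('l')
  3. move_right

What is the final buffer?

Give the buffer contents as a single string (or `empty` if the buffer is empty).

After op 1 (delete): buffer="mkyky" (len 5), cursors c1@1 c2@2 c3@4, authorship .....
After op 2 (insert('l')): buffer="mlklykly" (len 8), cursors c1@2 c2@4 c3@7, authorship .1.2..3.
After op 3 (move_right): buffer="mlklykly" (len 8), cursors c1@3 c2@5 c3@8, authorship .1.2..3.

Answer: mlklykly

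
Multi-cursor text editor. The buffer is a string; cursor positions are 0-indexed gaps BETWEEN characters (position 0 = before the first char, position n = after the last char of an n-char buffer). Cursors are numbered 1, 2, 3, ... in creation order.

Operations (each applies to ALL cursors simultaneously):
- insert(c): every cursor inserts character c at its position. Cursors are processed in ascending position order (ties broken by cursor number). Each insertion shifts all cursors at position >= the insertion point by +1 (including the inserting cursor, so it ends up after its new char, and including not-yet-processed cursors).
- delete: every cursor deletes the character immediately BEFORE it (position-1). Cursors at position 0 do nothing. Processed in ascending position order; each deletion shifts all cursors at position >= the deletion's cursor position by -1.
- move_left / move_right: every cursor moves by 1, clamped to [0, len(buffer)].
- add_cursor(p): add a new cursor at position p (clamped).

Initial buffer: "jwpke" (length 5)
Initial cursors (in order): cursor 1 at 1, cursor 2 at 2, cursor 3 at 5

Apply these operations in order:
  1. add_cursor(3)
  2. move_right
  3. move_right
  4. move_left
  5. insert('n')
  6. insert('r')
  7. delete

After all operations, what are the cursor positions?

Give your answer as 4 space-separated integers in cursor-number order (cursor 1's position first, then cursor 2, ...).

After op 1 (add_cursor(3)): buffer="jwpke" (len 5), cursors c1@1 c2@2 c4@3 c3@5, authorship .....
After op 2 (move_right): buffer="jwpke" (len 5), cursors c1@2 c2@3 c4@4 c3@5, authorship .....
After op 3 (move_right): buffer="jwpke" (len 5), cursors c1@3 c2@4 c3@5 c4@5, authorship .....
After op 4 (move_left): buffer="jwpke" (len 5), cursors c1@2 c2@3 c3@4 c4@4, authorship .....
After op 5 (insert('n')): buffer="jwnpnknne" (len 9), cursors c1@3 c2@5 c3@8 c4@8, authorship ..1.2.34.
After op 6 (insert('r')): buffer="jwnrpnrknnrre" (len 13), cursors c1@4 c2@7 c3@12 c4@12, authorship ..11.22.3434.
After op 7 (delete): buffer="jwnpnknne" (len 9), cursors c1@3 c2@5 c3@8 c4@8, authorship ..1.2.34.

Answer: 3 5 8 8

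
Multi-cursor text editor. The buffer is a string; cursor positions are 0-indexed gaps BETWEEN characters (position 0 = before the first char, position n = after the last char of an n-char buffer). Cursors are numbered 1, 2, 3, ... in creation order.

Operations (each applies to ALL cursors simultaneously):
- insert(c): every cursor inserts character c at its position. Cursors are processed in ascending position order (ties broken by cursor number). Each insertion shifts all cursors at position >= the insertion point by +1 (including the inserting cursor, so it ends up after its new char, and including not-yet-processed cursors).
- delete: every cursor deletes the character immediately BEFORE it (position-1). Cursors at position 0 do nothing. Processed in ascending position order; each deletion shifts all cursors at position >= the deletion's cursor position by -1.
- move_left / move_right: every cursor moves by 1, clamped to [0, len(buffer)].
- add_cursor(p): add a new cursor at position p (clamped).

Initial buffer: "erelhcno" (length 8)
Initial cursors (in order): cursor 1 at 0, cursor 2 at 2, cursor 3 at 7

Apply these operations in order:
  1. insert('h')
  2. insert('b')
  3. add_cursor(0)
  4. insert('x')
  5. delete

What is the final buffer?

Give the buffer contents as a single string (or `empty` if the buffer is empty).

Answer: hberhbelhcnhbo

Derivation:
After op 1 (insert('h')): buffer="herhelhcnho" (len 11), cursors c1@1 c2@4 c3@10, authorship 1..2.....3.
After op 2 (insert('b')): buffer="hberhbelhcnhbo" (len 14), cursors c1@2 c2@6 c3@13, authorship 11..22.....33.
After op 3 (add_cursor(0)): buffer="hberhbelhcnhbo" (len 14), cursors c4@0 c1@2 c2@6 c3@13, authorship 11..22.....33.
After op 4 (insert('x')): buffer="xhbxerhbxelhcnhbxo" (len 18), cursors c4@1 c1@4 c2@9 c3@17, authorship 4111..222.....333.
After op 5 (delete): buffer="hberhbelhcnhbo" (len 14), cursors c4@0 c1@2 c2@6 c3@13, authorship 11..22.....33.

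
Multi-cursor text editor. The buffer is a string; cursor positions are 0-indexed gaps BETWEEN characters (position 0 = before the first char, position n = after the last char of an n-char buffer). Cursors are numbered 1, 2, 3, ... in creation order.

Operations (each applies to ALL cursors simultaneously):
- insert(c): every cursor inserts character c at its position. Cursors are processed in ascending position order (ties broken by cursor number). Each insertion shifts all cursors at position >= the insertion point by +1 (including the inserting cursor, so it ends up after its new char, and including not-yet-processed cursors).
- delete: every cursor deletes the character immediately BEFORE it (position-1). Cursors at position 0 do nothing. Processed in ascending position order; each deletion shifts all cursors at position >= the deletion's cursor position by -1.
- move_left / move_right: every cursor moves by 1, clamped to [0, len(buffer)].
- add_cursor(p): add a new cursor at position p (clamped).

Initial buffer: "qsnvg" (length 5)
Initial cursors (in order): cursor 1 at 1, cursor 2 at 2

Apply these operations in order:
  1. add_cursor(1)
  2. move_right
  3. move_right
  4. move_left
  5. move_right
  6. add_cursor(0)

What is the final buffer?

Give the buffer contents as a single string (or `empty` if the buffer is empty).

After op 1 (add_cursor(1)): buffer="qsnvg" (len 5), cursors c1@1 c3@1 c2@2, authorship .....
After op 2 (move_right): buffer="qsnvg" (len 5), cursors c1@2 c3@2 c2@3, authorship .....
After op 3 (move_right): buffer="qsnvg" (len 5), cursors c1@3 c3@3 c2@4, authorship .....
After op 4 (move_left): buffer="qsnvg" (len 5), cursors c1@2 c3@2 c2@3, authorship .....
After op 5 (move_right): buffer="qsnvg" (len 5), cursors c1@3 c3@3 c2@4, authorship .....
After op 6 (add_cursor(0)): buffer="qsnvg" (len 5), cursors c4@0 c1@3 c3@3 c2@4, authorship .....

Answer: qsnvg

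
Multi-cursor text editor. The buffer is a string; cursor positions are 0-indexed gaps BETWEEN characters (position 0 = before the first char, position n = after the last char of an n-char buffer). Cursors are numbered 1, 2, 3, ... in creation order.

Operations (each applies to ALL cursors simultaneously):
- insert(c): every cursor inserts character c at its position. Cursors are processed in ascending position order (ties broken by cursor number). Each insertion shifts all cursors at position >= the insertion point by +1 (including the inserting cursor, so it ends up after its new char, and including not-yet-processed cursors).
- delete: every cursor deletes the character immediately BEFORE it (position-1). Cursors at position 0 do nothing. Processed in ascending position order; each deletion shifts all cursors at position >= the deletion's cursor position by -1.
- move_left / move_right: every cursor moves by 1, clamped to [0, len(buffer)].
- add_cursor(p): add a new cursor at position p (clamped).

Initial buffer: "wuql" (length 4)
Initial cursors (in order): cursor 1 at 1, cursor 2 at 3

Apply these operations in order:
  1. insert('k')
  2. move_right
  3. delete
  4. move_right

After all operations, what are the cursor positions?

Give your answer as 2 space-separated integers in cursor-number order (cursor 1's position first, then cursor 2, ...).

Answer: 3 4

Derivation:
After op 1 (insert('k')): buffer="wkuqkl" (len 6), cursors c1@2 c2@5, authorship .1..2.
After op 2 (move_right): buffer="wkuqkl" (len 6), cursors c1@3 c2@6, authorship .1..2.
After op 3 (delete): buffer="wkqk" (len 4), cursors c1@2 c2@4, authorship .1.2
After op 4 (move_right): buffer="wkqk" (len 4), cursors c1@3 c2@4, authorship .1.2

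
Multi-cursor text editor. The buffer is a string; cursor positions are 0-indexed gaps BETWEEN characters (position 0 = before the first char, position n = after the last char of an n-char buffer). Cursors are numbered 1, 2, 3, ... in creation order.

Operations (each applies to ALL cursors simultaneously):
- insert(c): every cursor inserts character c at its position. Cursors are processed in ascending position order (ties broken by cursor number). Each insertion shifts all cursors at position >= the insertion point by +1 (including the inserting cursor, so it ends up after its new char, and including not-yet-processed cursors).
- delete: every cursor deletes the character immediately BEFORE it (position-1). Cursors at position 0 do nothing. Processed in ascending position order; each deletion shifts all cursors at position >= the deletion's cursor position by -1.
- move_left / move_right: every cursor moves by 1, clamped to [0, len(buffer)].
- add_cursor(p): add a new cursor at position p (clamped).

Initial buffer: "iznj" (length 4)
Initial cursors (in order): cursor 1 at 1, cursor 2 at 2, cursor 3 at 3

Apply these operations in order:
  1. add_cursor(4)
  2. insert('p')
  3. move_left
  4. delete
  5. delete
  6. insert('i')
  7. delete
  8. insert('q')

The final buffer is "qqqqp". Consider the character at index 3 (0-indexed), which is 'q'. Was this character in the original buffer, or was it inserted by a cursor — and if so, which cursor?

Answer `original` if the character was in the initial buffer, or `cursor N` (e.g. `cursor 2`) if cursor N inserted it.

After op 1 (add_cursor(4)): buffer="iznj" (len 4), cursors c1@1 c2@2 c3@3 c4@4, authorship ....
After op 2 (insert('p')): buffer="ipzpnpjp" (len 8), cursors c1@2 c2@4 c3@6 c4@8, authorship .1.2.3.4
After op 3 (move_left): buffer="ipzpnpjp" (len 8), cursors c1@1 c2@3 c3@5 c4@7, authorship .1.2.3.4
After op 4 (delete): buffer="pppp" (len 4), cursors c1@0 c2@1 c3@2 c4@3, authorship 1234
After op 5 (delete): buffer="p" (len 1), cursors c1@0 c2@0 c3@0 c4@0, authorship 4
After op 6 (insert('i')): buffer="iiiip" (len 5), cursors c1@4 c2@4 c3@4 c4@4, authorship 12344
After op 7 (delete): buffer="p" (len 1), cursors c1@0 c2@0 c3@0 c4@0, authorship 4
After op 8 (insert('q')): buffer="qqqqp" (len 5), cursors c1@4 c2@4 c3@4 c4@4, authorship 12344
Authorship (.=original, N=cursor N): 1 2 3 4 4
Index 3: author = 4

Answer: cursor 4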